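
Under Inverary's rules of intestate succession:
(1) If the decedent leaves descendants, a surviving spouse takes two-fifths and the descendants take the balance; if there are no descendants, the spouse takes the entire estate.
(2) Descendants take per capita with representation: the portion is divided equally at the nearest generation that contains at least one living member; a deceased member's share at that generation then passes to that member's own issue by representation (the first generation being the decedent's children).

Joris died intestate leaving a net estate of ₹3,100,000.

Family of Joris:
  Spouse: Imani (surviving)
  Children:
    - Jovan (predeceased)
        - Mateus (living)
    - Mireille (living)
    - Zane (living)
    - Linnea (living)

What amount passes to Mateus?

Imani takes two-fifths of ₹3,100,000 = ₹1,240,000. The remaining ₹1,860,000 passes to the descendants.
The descendants' portion (₹1,860,000) is divided into 4 shares of ₹465,000: Mireille, Zane, and Linnea each take ₹465,000; Jovan's ₹465,000 share passes to Jovan's issue.
Jovan's share (₹465,000) passes entirely to Mateus.

Mateus receives ₹465,000.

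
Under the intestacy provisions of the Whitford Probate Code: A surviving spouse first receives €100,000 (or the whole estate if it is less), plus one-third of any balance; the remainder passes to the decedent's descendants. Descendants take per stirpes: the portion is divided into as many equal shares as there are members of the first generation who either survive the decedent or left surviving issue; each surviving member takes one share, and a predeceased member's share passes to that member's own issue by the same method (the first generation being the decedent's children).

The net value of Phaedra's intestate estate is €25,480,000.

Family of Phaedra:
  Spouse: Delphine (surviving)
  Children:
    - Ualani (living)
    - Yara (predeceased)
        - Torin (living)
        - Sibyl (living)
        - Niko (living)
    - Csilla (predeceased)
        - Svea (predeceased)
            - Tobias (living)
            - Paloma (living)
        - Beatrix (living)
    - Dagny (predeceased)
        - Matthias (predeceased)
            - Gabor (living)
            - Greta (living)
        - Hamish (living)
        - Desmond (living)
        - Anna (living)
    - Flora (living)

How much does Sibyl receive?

Delphine first takes €100,000, leaving a balance of €25,380,000. Delphine then takes one-third of the balance (€8,460,000), for a total of €8,560,000. The remaining €16,920,000 passes to the descendants.
The descendants' portion (€16,920,000) is divided into 5 shares of €3,384,000: Ualani and Flora each take €3,384,000; Yara's €3,384,000 share passes to Yara's issue; Csilla's €3,384,000 share passes to Csilla's issue; Dagny's €3,384,000 share passes to Dagny's issue.
Yara's share (€3,384,000) is divided into 3 shares of €1,128,000: Torin, Sibyl, and Niko each take €1,128,000.
Csilla's share (€3,384,000) is divided into 2 shares of €1,692,000: Beatrix takes €1,692,000; Svea's €1,692,000 share passes to Svea's issue.
Svea's share (€1,692,000) is divided into 2 shares of €846,000: Tobias and Paloma each take €846,000.
Dagny's share (€3,384,000) is divided into 4 shares of €846,000: Hamish, Desmond, and Anna each take €846,000; Matthias's €846,000 share passes to Matthias's issue.
Matthias's share (€846,000) is divided into 2 shares of €423,000: Gabor and Greta each take €423,000.

Sibyl receives €1,128,000.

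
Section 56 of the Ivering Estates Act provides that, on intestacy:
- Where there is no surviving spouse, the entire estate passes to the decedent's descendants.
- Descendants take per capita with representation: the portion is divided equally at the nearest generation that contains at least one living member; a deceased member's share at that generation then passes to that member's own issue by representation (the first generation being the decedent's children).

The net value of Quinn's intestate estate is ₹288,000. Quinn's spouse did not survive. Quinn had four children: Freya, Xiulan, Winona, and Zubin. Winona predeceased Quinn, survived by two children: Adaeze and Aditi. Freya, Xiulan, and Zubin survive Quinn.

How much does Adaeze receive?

The entire ₹288,000 passes to the descendants.
That amount (₹288,000) is divided into 4 shares of ₹72,000: Freya, Xiulan, and Zubin each take ₹72,000; Winona's ₹72,000 share passes to Winona's issue.
Winona's share (₹72,000) is divided into 2 shares of ₹36,000: Adaeze and Aditi each take ₹36,000.

Adaeze receives ₹36,000.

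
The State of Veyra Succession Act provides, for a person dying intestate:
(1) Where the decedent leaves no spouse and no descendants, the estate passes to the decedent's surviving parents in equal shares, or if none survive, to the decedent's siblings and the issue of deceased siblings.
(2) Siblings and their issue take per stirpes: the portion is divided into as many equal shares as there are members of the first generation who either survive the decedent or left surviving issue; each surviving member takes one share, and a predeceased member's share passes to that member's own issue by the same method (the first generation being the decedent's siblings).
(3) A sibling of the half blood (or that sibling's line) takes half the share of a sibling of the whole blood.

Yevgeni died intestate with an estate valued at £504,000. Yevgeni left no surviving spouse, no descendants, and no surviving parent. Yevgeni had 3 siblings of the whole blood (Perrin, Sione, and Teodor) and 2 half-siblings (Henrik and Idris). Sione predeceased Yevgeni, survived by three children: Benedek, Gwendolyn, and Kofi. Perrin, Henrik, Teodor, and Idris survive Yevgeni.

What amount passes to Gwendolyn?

Gwendolyn receives £42,000.

The entire £504,000 passes to the siblings and their issue.
Counting each half-blood sibling's line as half a unit, there are 4 units in £504,000, so one unit is £126,000. Whole-blood lines (Perrin, Sione, and Teodor) take £126,000 each; half-blood lines (Henrik and Idris) take £63,000 each.
Sione's share (£126,000) is divided into 3 shares of £42,000: Benedek, Gwendolyn, and Kofi each take £42,000.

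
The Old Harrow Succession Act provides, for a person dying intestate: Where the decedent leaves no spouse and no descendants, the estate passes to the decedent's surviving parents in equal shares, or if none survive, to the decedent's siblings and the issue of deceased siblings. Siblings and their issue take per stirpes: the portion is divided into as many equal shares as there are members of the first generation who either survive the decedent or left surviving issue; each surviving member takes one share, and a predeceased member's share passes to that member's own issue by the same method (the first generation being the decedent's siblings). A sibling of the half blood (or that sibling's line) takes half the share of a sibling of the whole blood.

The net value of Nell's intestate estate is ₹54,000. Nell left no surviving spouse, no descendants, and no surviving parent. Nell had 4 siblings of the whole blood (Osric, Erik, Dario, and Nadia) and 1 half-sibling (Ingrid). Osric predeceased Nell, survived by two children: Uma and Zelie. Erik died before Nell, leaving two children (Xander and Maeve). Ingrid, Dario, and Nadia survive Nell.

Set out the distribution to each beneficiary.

Uma: ₹6,000; Zelie: ₹6,000; Ingrid: ₹6,000; Xander: ₹6,000; Maeve: ₹6,000; Dario: ₹12,000; Nadia: ₹12,000

The entire ₹54,000 passes to the siblings and their issue.
Counting each half-blood sibling's line as half a unit, there are 9/2 units in ₹54,000, so one unit is ₹12,000. Whole-blood lines (Osric, Erik, Dario, and Nadia) take ₹12,000 each; half-blood lines (Ingrid) take ₹6,000 each.
Osric's share (₹12,000) is divided into 2 shares of ₹6,000: Uma and Zelie each take ₹6,000.
Erik's share (₹12,000) is divided into 2 shares of ₹6,000: Xander and Maeve each take ₹6,000.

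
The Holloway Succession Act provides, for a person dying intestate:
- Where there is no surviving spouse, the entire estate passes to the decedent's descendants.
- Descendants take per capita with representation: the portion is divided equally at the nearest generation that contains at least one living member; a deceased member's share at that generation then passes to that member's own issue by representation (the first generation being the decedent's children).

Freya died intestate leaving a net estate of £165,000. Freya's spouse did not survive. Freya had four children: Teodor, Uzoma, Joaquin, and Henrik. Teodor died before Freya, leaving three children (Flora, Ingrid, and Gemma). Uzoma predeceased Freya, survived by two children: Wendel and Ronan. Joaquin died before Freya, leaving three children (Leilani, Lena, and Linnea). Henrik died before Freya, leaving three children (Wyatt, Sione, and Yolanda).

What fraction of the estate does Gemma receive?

Gemma receives 1/11 of the estate.

The entire £165,000 passes to the descendants.
No child survives, so the initial division is made at the grandchildren's generation.
That amount (£165,000) is divided into 11 shares of £15,000: Flora, Ingrid, Gemma, Wendel, Ronan, Leilani, Lena, Linnea, Wyatt, Sione, and Yolanda each take £15,000.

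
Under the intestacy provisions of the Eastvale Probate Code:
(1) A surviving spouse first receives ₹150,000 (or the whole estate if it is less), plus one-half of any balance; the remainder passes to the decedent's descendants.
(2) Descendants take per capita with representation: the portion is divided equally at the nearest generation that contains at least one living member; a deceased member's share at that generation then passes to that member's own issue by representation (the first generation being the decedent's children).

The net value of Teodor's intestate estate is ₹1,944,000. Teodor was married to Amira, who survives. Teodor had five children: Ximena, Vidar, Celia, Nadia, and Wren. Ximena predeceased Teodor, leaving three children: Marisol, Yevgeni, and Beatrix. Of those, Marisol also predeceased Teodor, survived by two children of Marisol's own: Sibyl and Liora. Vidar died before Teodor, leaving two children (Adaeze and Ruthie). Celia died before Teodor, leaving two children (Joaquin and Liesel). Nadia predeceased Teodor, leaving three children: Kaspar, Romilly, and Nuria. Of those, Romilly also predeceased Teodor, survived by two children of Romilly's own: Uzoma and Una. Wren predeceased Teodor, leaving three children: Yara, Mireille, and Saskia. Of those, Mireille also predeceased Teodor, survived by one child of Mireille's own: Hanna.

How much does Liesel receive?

Amira first takes ₹150,000, leaving a balance of ₹1,794,000. Amira then takes one-half of the balance (₹897,000), for a total of ₹1,047,000. The remaining ₹897,000 passes to the descendants.
No child survives, so the initial division is made at the grandchildren's generation.
The descendants' portion (₹897,000) is divided into 13 shares of ₹69,000: Yevgeni, Beatrix, Adaeze, Ruthie, Joaquin, Liesel, Kaspar, Nuria, Yara, and Saskia each take ₹69,000; Marisol's ₹69,000 share passes to Marisol's issue; Romilly's ₹69,000 share passes to Romilly's issue; Mireille's ₹69,000 share passes to Mireille's issue.
Marisol's share (₹69,000) is divided into 2 shares of ₹34,500: Sibyl and Liora each take ₹34,500.
Romilly's share (₹69,000) is divided into 2 shares of ₹34,500: Uzoma and Una each take ₹34,500.
Mireille's share (₹69,000) passes entirely to Hanna.

Liesel receives ₹69,000.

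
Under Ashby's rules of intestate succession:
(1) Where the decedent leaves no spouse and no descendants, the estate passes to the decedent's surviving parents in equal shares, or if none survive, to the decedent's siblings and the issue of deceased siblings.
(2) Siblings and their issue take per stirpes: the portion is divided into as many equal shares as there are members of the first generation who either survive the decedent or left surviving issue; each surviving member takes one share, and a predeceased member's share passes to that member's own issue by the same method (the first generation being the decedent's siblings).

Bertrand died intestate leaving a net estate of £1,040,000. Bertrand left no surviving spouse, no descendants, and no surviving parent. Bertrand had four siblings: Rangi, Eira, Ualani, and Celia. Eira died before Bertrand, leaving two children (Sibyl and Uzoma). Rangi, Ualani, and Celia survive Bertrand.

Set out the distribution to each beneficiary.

Rangi: £260,000; Sibyl: £130,000; Uzoma: £130,000; Ualani: £260,000; Celia: £260,000

The entire £1,040,000 passes to the siblings and their issue.
That amount (£1,040,000) is divided into 4 shares of £260,000: Rangi, Ualani, and Celia each take £260,000; Eira's £260,000 share passes to Eira's issue.
Eira's share (£260,000) is divided into 2 shares of £130,000: Sibyl and Uzoma each take £130,000.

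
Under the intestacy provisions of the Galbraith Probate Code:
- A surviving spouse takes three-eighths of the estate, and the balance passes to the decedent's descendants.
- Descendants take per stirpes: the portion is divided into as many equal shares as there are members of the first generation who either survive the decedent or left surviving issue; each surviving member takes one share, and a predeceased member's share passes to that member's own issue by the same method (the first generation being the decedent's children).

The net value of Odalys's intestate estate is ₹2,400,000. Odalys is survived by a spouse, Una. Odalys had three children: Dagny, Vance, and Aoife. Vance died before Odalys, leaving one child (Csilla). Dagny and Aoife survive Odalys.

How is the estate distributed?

Una takes three-eighths of ₹2,400,000 = ₹900,000. The remaining ₹1,500,000 passes to the descendants.
The descendants' portion (₹1,500,000) is divided into 3 shares of ₹500,000: Dagny and Aoife each take ₹500,000; Vance's ₹500,000 share passes to Vance's issue.
Vance's share (₹500,000) passes entirely to Csilla.

Una: ₹900,000; Dagny: ₹500,000; Csilla: ₹500,000; Aoife: ₹500,000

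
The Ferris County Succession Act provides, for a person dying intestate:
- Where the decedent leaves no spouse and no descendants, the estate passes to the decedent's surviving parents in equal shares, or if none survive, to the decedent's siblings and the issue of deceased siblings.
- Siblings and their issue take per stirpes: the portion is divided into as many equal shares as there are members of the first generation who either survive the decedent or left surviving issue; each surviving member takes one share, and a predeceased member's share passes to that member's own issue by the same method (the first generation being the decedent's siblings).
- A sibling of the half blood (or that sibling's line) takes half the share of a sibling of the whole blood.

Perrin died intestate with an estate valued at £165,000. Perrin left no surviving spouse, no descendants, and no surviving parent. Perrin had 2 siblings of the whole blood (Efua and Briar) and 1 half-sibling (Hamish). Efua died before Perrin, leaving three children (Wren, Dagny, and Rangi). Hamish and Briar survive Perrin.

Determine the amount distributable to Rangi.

The entire £165,000 passes to the siblings and their issue.
Counting each half-blood sibling's line as half a unit, there are 5/2 units in £165,000, so one unit is £66,000. Whole-blood lines (Efua and Briar) take £66,000 each; half-blood lines (Hamish) take £33,000 each.
Efua's share (£66,000) is divided into 3 shares of £22,000: Wren, Dagny, and Rangi each take £22,000.

Rangi receives £22,000.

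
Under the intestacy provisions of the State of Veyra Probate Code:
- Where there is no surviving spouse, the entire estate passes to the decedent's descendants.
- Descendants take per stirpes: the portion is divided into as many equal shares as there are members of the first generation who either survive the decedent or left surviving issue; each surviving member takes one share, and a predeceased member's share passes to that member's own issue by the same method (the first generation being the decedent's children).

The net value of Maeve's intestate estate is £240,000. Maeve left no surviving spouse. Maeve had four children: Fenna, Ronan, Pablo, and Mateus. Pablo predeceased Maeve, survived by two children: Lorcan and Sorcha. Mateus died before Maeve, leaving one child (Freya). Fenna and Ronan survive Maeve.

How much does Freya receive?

The entire £240,000 passes to the descendants.
That amount (£240,000) is divided into 4 shares of £60,000: Fenna and Ronan each take £60,000; Pablo's £60,000 share passes to Pablo's issue; Mateus's £60,000 share passes to Mateus's issue.
Pablo's share (£60,000) is divided into 2 shares of £30,000: Lorcan and Sorcha each take £30,000.
Mateus's share (£60,000) passes entirely to Freya.

Freya receives £60,000.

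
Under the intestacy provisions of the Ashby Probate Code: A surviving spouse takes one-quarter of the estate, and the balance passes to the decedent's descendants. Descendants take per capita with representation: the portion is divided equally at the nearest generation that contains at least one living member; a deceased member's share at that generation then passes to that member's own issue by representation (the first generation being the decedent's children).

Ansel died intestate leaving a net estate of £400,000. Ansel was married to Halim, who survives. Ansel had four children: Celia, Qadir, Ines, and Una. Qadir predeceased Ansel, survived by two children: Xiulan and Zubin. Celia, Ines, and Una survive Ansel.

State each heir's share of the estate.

Halim takes one-quarter of £400,000 = £100,000. The remaining £300,000 passes to the descendants.
The descendants' portion (£300,000) is divided into 4 shares of £75,000: Celia, Ines, and Una each take £75,000; Qadir's £75,000 share passes to Qadir's issue.
Qadir's share (£75,000) is divided into 2 shares of £37,500: Xiulan and Zubin each take £37,500.

Halim: £100,000; Celia: £75,000; Xiulan: £37,500; Zubin: £37,500; Ines: £75,000; Una: £75,000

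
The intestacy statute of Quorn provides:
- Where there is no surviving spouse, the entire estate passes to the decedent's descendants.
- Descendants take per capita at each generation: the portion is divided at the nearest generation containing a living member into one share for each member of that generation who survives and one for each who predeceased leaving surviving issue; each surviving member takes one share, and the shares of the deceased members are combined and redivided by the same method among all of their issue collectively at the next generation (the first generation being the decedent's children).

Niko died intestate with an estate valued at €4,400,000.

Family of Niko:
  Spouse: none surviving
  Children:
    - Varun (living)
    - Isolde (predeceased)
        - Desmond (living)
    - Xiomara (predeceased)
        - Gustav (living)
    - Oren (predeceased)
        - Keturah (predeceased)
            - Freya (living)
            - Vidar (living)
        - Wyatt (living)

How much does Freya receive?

Freya receives €412,500.

The entire €4,400,000 passes to the descendants.
That amount (€4,400,000) is divided at the children's generation into 4 shares of €1,100,000. Varun takes €1,100,000. The 3 shares of the deceased (Isolde, Xiomara, and Oren) are combined into a pool of €3,300,000.
That pool (€3,300,000) is divided at the grandchildren's generation into 4 shares of €825,000. Desmond, Gustav, and Wyatt each take €825,000. The remaining share for the deceased Keturah (€825,000) is carried to the next generation.
That pool (€825,000) is divided at the great-grandchildren's generation equally among Freya and Vidar: €412,500 each.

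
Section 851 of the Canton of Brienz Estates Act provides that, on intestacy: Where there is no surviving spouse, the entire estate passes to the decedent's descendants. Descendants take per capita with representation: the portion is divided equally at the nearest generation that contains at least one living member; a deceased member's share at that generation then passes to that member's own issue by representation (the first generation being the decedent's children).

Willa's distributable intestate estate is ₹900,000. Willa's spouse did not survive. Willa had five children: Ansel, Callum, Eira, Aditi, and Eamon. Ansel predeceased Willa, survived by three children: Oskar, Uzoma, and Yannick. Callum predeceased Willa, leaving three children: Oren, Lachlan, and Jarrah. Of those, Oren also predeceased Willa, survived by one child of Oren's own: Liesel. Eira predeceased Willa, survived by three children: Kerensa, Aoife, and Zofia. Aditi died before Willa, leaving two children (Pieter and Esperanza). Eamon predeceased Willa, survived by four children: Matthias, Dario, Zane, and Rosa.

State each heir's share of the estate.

Oskar: ₹60,000; Uzoma: ₹60,000; Yannick: ₹60,000; Liesel: ₹60,000; Lachlan: ₹60,000; Jarrah: ₹60,000; Kerensa: ₹60,000; Aoife: ₹60,000; Zofia: ₹60,000; Pieter: ₹60,000; Esperanza: ₹60,000; Matthias: ₹60,000; Dario: ₹60,000; Zane: ₹60,000; Rosa: ₹60,000

The entire ₹900,000 passes to the descendants.
No child survives, so the initial division is made at the grandchildren's generation.
That amount (₹900,000) is divided into 15 shares of ₹60,000: Oskar, Uzoma, Yannick, Lachlan, Jarrah, Kerensa, Aoife, Zofia, Pieter, Esperanza, Matthias, Dario, Zane, and Rosa each take ₹60,000; Oren's ₹60,000 share passes to Oren's issue.
Oren's share (₹60,000) passes entirely to Liesel.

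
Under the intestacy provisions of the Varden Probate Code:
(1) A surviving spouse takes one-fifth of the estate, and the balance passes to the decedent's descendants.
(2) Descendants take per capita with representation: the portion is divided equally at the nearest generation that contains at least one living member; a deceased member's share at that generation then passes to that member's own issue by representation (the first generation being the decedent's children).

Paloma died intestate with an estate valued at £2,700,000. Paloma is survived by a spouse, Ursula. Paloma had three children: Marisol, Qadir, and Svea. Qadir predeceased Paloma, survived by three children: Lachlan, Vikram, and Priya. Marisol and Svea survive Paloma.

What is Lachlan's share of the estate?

Lachlan receives £240,000.

Ursula takes one-fifth of £2,700,000 = £540,000. The remaining £2,160,000 passes to the descendants.
The descendants' portion (£2,160,000) is divided into 3 shares of £720,000: Marisol and Svea each take £720,000; Qadir's £720,000 share passes to Qadir's issue.
Qadir's share (£720,000) is divided into 3 shares of £240,000: Lachlan, Vikram, and Priya each take £240,000.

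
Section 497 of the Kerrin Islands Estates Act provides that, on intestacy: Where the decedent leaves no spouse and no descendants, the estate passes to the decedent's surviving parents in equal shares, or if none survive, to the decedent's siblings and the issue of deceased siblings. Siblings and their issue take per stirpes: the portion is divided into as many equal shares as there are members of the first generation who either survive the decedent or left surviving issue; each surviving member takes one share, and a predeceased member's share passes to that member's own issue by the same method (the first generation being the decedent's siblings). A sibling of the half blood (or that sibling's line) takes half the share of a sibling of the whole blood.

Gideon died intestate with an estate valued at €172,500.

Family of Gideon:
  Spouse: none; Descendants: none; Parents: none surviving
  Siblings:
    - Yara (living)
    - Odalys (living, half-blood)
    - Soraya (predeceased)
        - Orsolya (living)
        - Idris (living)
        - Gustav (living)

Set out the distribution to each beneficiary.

The entire €172,500 passes to the siblings and their issue.
Counting each half-blood sibling's line as half a unit, there are 5/2 units in €172,500, so one unit is €69,000. Whole-blood lines (Yara and Soraya) take €69,000 each; half-blood lines (Odalys) take €34,500 each.
Soraya's share (€69,000) is divided into 3 shares of €23,000: Orsolya, Idris, and Gustav each take €23,000.

Yara: €69,000; Odalys: €34,500; Orsolya: €23,000; Idris: €23,000; Gustav: €23,000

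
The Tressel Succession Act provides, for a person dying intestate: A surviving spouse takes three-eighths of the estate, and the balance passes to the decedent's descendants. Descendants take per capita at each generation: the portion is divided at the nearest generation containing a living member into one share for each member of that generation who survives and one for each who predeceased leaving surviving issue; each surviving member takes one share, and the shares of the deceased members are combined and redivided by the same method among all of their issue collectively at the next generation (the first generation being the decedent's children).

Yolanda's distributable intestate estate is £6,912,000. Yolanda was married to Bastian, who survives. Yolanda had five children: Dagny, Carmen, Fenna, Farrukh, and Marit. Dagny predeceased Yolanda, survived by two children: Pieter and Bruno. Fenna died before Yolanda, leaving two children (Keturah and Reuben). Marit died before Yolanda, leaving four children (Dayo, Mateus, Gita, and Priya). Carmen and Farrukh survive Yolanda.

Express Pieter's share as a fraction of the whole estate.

Bastian takes three-eighths of £6,912,000 = £2,592,000. The remaining £4,320,000 passes to the descendants.
The descendants' portion (£4,320,000) is divided at the children's generation into 5 shares of £864,000. Carmen and Farrukh each take £864,000. The 3 shares of the deceased (Dagny, Fenna, and Marit) are combined into a pool of £2,592,000.
That pool (£2,592,000) is divided at the grandchildren's generation equally among Pieter, Bruno, Keturah, Reuben, Dayo, Mateus, Gita, and Priya: £324,000 each.

Pieter receives 3/64 of the estate.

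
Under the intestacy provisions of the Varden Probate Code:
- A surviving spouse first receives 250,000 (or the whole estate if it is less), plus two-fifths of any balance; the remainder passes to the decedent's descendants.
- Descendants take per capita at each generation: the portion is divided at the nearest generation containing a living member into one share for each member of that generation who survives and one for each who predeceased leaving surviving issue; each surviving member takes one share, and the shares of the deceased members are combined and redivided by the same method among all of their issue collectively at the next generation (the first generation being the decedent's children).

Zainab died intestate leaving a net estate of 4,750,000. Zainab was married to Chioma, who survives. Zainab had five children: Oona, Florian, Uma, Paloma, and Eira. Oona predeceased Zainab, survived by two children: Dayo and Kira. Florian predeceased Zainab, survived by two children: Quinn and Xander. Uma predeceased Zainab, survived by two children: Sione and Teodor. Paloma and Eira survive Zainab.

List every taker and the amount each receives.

Chioma first takes 250,000, leaving a balance of 4,500,000. Chioma then takes two-fifths of the balance (1,800,000), for a total of 2,050,000. The remaining 2,700,000 passes to the descendants.
The descendants' portion (2,700,000) is divided at the children's generation into 5 shares of 540,000. Paloma and Eira each take 540,000. The 3 shares of the deceased (Oona, Florian, and Uma) are combined into a pool of 1,620,000.
That pool (1,620,000) is divided at the grandchildren's generation equally among Dayo, Kira, Quinn, Xander, Sione, and Teodor: 270,000 each.

Chioma: 2,050,000; Dayo: 270,000; Kira: 270,000; Quinn: 270,000; Xander: 270,000; Sione: 270,000; Teodor: 270,000; Paloma: 540,000; Eira: 540,000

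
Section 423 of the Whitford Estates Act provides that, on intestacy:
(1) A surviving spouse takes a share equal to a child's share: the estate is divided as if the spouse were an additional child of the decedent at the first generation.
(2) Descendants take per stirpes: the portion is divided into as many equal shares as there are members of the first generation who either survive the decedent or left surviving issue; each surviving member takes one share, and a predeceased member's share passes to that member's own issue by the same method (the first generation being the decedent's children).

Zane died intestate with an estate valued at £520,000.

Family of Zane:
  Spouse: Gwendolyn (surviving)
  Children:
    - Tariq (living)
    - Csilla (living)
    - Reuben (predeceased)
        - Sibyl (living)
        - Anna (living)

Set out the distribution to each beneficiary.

The spouse counts as an additional share at the children's level, so there are 4 primary shares of £130,000. Gwendolyn takes one such share (£130,000).
The children's combined portion (£390,000) is divided into 3 shares of £130,000: Tariq and Csilla each take £130,000; Reuben's £130,000 share passes to Reuben's issue.
Reuben's share (£130,000) is divided into 2 shares of £65,000: Sibyl and Anna each take £65,000.

Gwendolyn: £130,000; Tariq: £130,000; Csilla: £130,000; Sibyl: £65,000; Anna: £65,000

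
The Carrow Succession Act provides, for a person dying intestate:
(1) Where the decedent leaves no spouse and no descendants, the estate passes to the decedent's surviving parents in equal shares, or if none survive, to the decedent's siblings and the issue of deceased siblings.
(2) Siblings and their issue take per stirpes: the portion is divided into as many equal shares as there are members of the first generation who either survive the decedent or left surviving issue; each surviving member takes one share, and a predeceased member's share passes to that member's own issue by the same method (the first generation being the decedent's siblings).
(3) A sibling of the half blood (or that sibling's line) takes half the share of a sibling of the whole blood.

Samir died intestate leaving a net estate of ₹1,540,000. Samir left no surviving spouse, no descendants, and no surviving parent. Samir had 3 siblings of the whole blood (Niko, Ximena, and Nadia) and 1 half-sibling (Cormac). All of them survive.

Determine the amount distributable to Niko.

Niko receives ₹440,000.

The entire ₹1,540,000 passes to the siblings and their issue.
Counting each half-blood sibling's line as half a unit, there are 7/2 units in ₹1,540,000, so one unit is ₹440,000. Whole-blood lines (Niko, Ximena, and Nadia) take ₹440,000 each; half-blood lines (Cormac) take ₹220,000 each.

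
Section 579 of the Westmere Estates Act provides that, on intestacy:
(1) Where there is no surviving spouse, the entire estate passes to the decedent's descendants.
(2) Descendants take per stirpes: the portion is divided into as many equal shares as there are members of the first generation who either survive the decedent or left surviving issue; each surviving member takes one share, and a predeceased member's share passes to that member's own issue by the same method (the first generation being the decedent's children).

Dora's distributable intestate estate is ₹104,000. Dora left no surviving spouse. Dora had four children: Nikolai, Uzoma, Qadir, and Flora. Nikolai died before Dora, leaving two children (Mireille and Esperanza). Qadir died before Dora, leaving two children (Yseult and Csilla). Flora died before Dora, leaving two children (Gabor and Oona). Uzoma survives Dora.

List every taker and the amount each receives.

The entire ₹104,000 passes to the descendants.
That amount (₹104,000) is divided into 4 shares of ₹26,000: Uzoma takes ₹26,000; Nikolai's ₹26,000 share passes to Nikolai's issue; Qadir's ₹26,000 share passes to Qadir's issue; Flora's ₹26,000 share passes to Flora's issue.
Nikolai's share (₹26,000) is divided into 2 shares of ₹13,000: Mireille and Esperanza each take ₹13,000.
Qadir's share (₹26,000) is divided into 2 shares of ₹13,000: Yseult and Csilla each take ₹13,000.
Flora's share (₹26,000) is divided into 2 shares of ₹13,000: Gabor and Oona each take ₹13,000.

Mireille: ₹13,000; Esperanza: ₹13,000; Uzoma: ₹26,000; Yseult: ₹13,000; Csilla: ₹13,000; Gabor: ₹13,000; Oona: ₹13,000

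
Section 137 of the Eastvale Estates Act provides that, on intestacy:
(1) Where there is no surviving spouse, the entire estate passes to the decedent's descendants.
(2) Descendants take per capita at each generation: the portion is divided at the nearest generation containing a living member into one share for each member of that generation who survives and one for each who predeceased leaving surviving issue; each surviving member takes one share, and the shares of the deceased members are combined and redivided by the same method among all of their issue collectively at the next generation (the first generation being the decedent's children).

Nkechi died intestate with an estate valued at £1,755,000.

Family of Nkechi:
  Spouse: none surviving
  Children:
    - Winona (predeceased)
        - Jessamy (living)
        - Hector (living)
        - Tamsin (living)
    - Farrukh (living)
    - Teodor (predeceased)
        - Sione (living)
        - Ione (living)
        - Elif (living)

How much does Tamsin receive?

The entire £1,755,000 passes to the descendants.
That amount (£1,755,000) is divided at the children's generation into 3 shares of £585,000. Farrukh takes £585,000. The 2 shares of the deceased (Winona and Teodor) are combined into a pool of £1,170,000.
That pool (£1,170,000) is divided at the grandchildren's generation equally among Jessamy, Hector, Tamsin, Sione, Ione, and Elif: £195,000 each.

Tamsin receives £195,000.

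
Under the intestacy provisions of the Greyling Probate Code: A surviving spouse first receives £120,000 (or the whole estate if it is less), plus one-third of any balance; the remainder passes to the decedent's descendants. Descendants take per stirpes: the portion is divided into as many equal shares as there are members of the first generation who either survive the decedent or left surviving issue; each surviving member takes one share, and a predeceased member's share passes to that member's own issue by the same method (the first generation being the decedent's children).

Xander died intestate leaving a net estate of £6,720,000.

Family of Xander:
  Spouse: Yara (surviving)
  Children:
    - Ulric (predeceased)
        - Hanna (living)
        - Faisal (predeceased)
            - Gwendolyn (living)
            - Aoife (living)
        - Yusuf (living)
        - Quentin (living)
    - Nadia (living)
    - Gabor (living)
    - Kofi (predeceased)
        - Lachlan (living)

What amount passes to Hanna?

Yara first takes £120,000, leaving a balance of £6,600,000. Yara then takes one-third of the balance (£2,200,000), for a total of £2,320,000. The remaining £4,400,000 passes to the descendants.
The descendants' portion (£4,400,000) is divided into 4 shares of £1,100,000: Nadia and Gabor each take £1,100,000; Ulric's £1,100,000 share passes to Ulric's issue; Kofi's £1,100,000 share passes to Kofi's issue.
Ulric's share (£1,100,000) is divided into 4 shares of £275,000: Hanna, Yusuf, and Quentin each take £275,000; Faisal's £275,000 share passes to Faisal's issue.
Faisal's share (£275,000) is divided into 2 shares of £137,500: Gwendolyn and Aoife each take £137,500.
Kofi's share (£1,100,000) passes entirely to Lachlan.

Hanna receives £275,000.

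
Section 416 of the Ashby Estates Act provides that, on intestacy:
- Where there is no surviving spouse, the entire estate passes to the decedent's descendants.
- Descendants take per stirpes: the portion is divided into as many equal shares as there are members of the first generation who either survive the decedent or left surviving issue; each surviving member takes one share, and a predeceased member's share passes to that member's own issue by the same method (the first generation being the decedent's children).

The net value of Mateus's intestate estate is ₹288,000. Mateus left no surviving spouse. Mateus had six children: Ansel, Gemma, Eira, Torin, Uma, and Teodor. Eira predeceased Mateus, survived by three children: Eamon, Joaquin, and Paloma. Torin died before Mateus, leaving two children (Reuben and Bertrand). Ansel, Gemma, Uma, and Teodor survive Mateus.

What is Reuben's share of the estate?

The entire ₹288,000 passes to the descendants.
That amount (₹288,000) is divided into 6 shares of ₹48,000: Ansel, Gemma, Uma, and Teodor each take ₹48,000; Eira's ₹48,000 share passes to Eira's issue; Torin's ₹48,000 share passes to Torin's issue.
Eira's share (₹48,000) is divided into 3 shares of ₹16,000: Eamon, Joaquin, and Paloma each take ₹16,000.
Torin's share (₹48,000) is divided into 2 shares of ₹24,000: Reuben and Bertrand each take ₹24,000.

Reuben receives ₹24,000.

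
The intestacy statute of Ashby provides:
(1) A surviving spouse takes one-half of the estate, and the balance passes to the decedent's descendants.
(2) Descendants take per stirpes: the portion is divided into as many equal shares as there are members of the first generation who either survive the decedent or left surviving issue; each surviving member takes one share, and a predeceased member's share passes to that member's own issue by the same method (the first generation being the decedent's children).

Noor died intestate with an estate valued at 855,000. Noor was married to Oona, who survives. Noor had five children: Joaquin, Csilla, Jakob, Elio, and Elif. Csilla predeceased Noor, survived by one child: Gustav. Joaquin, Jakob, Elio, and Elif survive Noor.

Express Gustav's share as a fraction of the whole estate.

Gustav receives 1/10 of the estate.

Oona takes one-half of 855,000 = 427,500. The remaining 427,500 passes to the descendants.
The descendants' portion (427,500) is divided into 5 shares of 85,500: Joaquin, Jakob, Elio, and Elif each take 85,500; Csilla's 85,500 share passes to Csilla's issue.
Csilla's share (85,500) passes entirely to Gustav.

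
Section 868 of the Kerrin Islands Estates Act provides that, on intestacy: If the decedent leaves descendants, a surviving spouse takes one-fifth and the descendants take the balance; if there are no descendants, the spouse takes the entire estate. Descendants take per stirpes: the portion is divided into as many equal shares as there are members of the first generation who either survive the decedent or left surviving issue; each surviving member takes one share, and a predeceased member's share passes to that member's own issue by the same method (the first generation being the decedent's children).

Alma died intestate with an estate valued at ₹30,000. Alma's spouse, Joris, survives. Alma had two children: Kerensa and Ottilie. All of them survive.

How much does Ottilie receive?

Ottilie receives ₹12,000.

Joris takes one-fifth of ₹30,000 = ₹6,000. The remaining ₹24,000 passes to the descendants.
The descendants' portion (₹24,000) is divided into 2 shares of ₹12,000: Kerensa and Ottilie each take ₹12,000.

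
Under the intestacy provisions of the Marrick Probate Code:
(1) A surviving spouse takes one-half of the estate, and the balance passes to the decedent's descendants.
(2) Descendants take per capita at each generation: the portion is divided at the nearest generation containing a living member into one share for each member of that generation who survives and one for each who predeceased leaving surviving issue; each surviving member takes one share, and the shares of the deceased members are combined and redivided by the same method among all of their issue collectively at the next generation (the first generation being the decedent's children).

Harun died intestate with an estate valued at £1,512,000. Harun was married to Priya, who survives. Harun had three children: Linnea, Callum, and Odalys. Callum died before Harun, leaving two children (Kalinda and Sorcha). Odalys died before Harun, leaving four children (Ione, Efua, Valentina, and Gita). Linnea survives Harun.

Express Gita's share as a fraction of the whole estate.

Priya takes one-half of £1,512,000 = £756,000. The remaining £756,000 passes to the descendants.
The descendants' portion (£756,000) is divided at the children's generation into 3 shares of £252,000. Linnea takes £252,000. The 2 shares of the deceased (Callum and Odalys) are combined into a pool of £504,000.
That pool (£504,000) is divided at the grandchildren's generation equally among Kalinda, Sorcha, Ione, Efua, Valentina, and Gita: £84,000 each.

Gita receives 1/18 of the estate.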